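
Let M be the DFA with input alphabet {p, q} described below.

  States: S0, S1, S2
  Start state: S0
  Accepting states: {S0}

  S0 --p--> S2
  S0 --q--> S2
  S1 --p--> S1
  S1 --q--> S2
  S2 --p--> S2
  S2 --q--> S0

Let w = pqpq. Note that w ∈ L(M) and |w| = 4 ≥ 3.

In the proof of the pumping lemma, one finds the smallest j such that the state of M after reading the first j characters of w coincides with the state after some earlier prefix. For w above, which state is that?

S0

Run of M on w = p q p q:
  step 0: S0  (start)
  step 1: S2  (read p: S0→S2)
  step 2: S0  (read q: S2→S0)   ← first repeat (S0 seen earlier)
  step 3: S2  (read p: S0→S2)
  step 4: S0  (read q: S2→S0)

The earliest repeat is at step j = 2: M is in S0, which it already visited at step i = 0.
Since M has 3 states, any run of length ≥ 3 visits 3+1 states, so by pigeonhole some state repeats within the first 3 steps — that repeat gives the pumpable loop.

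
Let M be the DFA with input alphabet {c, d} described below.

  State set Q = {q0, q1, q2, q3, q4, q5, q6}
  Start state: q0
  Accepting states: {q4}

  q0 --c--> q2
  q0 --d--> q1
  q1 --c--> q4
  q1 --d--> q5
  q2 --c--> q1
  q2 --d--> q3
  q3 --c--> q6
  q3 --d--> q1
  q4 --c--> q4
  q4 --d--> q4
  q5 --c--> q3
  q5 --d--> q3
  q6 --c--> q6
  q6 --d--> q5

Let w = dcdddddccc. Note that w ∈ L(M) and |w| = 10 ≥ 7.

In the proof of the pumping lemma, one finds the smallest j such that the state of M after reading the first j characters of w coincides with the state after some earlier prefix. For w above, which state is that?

q4

State sequence: q0 -d-> q1 -c-> q4 -d-> q4 -d-> q4 -d-> q4 -d-> q4 -d-> q4 -c-> q4 -c-> q4 -c-> q4
First repeat at step 3: q4 was already visited.

The earliest repeat is at step j = 3: M is in q4, which it already visited at step i = 2.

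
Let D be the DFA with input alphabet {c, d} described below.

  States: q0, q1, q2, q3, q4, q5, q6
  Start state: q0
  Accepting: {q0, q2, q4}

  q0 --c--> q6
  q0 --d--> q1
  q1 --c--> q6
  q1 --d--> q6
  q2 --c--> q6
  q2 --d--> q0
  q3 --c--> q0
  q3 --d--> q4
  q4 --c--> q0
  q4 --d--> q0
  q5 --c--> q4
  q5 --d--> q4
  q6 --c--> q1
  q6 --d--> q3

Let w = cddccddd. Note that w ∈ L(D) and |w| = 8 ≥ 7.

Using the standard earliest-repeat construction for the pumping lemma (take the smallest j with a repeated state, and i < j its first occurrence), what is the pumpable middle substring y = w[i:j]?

State sequence: q0 -c-> q6 -d-> q3 -d-> q4 -c-> q0 -c-> q6 -d-> q3 -d-> q4 -d-> q0
First repeat at step 4: q0 was already visited.

So i = 0, j = 4, giving x = w[0:0] = ε, y = w[0:4] = cddc, z = w[4:8] = cddd.
Check: |xy| = 4 ≤ 7 and |y| = 4 ≥ 1. Reading y takes D from q0 back to q0, so every xyⁱz is accepted.

cddc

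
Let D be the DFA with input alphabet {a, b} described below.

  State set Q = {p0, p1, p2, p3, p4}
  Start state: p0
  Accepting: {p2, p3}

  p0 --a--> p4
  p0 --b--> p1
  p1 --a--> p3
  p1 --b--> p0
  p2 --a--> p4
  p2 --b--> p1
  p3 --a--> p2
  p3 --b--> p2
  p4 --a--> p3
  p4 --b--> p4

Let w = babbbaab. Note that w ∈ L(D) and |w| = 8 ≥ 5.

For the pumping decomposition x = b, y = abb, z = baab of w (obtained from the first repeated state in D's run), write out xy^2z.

babbabbbaab

xy^2z = b·abb·abb·baab = babbabbbaab.
Reading y = abb takes D from p1 back to p1, so after x·y·y the machine is still in p1, and z then leads to the accepting state p2. Hence babbabbbaab ∈ L(D).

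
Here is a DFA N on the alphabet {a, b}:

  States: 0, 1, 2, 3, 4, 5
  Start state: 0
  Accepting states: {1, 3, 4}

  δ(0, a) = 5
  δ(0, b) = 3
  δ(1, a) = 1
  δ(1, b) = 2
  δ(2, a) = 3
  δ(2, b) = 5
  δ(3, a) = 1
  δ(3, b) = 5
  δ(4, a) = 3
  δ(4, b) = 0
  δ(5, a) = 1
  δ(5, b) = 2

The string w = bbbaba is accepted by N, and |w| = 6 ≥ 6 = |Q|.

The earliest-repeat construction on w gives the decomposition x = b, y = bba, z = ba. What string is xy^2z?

xy^2z = b·bba·bba·ba = bbbabbaba.
Reading y = bba takes N from 3 back to 3, so after x·y·y the machine is still in 3, and z then leads to the accepting state 1. Hence bbbabbaba ∈ L(N).

bbbabbaba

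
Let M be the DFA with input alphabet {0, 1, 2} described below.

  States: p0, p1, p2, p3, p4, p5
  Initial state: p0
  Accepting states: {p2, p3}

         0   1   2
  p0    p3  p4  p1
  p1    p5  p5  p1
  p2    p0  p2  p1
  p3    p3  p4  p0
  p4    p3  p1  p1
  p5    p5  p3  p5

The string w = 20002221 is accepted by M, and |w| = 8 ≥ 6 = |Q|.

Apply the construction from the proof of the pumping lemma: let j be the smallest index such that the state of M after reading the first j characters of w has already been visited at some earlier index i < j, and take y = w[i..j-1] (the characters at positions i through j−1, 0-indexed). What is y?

Run of M on w = 2 0 0 0 2 2 2 1:
  step 0: p0  (start)
  step 1: p1  (read 2: p0→p1)
  step 2: p5  (read 0: p1→p5)
  step 3: p5  (read 0: p5→p5)   ← first repeat (p5 seen earlier)
  step 4: p5  (read 0: p5→p5)
  step 5: p5  (read 2: p5→p5)
  step 6: p5  (read 2: p5→p5)
  step 7: p5  (read 2: p5→p5)
  step 8: p3  (read 1: p5→p3)

So i = 2, j = 3, giving x = w[0:2] = 20, y = w[2:3] = 0, z = w[3:8] = 02221.
Check: |xy| = 3 ≤ 6 and |y| = 1 ≥ 1. Reading y takes M from p5 back to p5, so every xyⁱz is accepted.
With |Q| = 6, pigeonhole forces a state repeat no later than step 6; the substring read between the first and second visits to that state can be pumped.

0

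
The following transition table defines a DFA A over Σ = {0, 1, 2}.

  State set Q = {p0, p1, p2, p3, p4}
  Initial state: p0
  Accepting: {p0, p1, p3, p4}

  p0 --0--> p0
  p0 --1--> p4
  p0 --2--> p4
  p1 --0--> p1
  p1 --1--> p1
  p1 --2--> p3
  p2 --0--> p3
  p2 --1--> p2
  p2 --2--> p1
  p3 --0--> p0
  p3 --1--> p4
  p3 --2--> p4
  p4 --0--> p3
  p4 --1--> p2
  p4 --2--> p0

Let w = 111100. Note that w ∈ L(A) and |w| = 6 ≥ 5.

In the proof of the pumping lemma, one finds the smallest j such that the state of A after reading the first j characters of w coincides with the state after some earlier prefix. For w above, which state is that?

p2

State sequence: p0 -1-> p4 -1-> p2 -1-> p2 -1-> p2 -0-> p3 -0-> p0
First repeat at step 3: p2 was already visited.

The earliest repeat is at step j = 3: A is in p2, which it already visited at step i = 2.
Since A has 5 states, any run of length ≥ 5 visits 5+1 states, so by pigeonhole some state repeats within the first 5 steps — that repeat gives the pumpable loop.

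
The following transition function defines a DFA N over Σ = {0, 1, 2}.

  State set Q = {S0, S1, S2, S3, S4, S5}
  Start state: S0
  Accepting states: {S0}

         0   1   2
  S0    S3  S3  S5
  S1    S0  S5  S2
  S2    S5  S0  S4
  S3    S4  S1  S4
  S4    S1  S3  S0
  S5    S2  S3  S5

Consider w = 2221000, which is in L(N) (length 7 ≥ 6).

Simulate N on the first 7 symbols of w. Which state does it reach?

S0

State sequence: S0 -2-> S5 -2-> S5 -2-> S5 -1-> S3 -0-> S4 -0-> S1 -0-> S0

After reading 7 characters, N is in state S0.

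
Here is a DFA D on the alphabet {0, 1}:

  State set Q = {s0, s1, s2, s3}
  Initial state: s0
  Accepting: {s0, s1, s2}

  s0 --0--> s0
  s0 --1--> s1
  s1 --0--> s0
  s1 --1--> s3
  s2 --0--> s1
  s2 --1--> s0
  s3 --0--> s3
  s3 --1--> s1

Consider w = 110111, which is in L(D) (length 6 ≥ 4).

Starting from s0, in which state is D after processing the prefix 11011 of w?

s3

State sequence: s0 -1-> s1 -1-> s3 -0-> s3 -1-> s1 -1-> s3

After reading 5 characters, D is in state s3.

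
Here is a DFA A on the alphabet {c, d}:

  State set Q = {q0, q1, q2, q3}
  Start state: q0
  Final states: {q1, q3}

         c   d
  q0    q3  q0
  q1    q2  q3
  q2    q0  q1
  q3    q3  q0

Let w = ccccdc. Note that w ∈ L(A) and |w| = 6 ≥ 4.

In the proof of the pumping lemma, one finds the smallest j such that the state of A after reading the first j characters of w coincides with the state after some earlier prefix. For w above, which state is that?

q3

State sequence: q0 -c-> q3 -c-> q3 -c-> q3 -c-> q3 -d-> q0 -c-> q3
First repeat at step 2: q3 was already visited.

The earliest repeat is at step j = 2: A is in q3, which it already visited at step i = 1.
With |Q| = 4, pigeonhole forces a state repeat no later than step 4; the substring read between the first and second visits to that state can be pumped.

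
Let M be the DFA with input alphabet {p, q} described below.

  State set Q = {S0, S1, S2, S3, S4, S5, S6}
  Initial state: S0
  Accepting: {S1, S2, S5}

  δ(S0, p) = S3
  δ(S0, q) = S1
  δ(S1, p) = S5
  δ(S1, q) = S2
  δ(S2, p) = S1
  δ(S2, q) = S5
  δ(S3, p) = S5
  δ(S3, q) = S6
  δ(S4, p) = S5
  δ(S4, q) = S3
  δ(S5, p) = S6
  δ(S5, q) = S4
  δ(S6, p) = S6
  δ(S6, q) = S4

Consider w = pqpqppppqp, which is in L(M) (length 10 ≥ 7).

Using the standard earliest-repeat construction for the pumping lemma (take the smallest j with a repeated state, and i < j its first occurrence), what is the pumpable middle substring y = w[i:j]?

State sequence: S0 -p-> S3 -q-> S6 -p-> S6 -q-> S4 -p-> S5 -p-> S6 -p-> S6 -p-> S6 -q-> S4 -p-> S5
First repeat at step 3: S6 was already visited.

So i = 2, j = 3, giving x = w[0:2] = pq, y = w[2:3] = p, z = w[3:10] = qppppqp.
Check: |xy| = 3 ≤ 7 and |y| = 1 ≥ 1. Reading y takes M from S6 back to S6, so every xyⁱz is accepted.
The DFA has 7 states, so the proof of the pumping lemma guarantees a repeated state among the first 7+1 visited; the segment between the two visits is the pumpable y.

p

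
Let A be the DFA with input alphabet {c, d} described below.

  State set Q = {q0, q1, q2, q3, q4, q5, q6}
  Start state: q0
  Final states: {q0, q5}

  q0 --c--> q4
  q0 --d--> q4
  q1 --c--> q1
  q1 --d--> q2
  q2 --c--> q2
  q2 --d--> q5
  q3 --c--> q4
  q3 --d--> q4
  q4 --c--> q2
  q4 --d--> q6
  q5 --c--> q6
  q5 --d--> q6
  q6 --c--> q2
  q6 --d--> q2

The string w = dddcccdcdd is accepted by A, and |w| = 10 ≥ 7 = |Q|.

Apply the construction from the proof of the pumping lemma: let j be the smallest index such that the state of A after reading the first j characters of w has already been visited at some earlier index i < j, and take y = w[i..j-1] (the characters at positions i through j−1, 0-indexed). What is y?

State sequence: q0 -d-> q4 -d-> q6 -d-> q2 -c-> q2 -c-> q2 -c-> q2 -d-> q5 -c-> q6 -d-> q2 -d-> q5
First repeat at step 4: q2 was already visited.

So i = 3, j = 4, giving x = w[0:3] = ddd, y = w[3:4] = c, z = w[4:10] = ccdcdd.
Check: |xy| = 4 ≤ 7 and |y| = 1 ≥ 1. Reading y takes A from q2 back to q2, so every xyⁱz is accepted.

c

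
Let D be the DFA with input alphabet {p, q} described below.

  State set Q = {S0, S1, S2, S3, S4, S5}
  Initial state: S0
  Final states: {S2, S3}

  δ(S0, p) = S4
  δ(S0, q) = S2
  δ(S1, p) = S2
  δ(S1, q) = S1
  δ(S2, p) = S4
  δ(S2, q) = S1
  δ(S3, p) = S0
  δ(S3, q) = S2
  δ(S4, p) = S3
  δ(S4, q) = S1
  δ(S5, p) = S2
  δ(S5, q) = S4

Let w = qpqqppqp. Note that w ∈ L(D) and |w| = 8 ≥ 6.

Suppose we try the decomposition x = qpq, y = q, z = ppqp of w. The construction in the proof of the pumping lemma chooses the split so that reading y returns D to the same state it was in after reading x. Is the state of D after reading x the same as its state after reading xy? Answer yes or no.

State sequence: S0 -q-> S2 -p-> S4 -q-> S1 -q-> S1

After x (step 3): S1. After xy (step 4): S1.
They match, so y = q drives D around a cycle from S1 back to itself; pumping y any number of times keeps D in S1 before reading z, and xyⁱz ∈ L(D) for every i ≥ 0.

yes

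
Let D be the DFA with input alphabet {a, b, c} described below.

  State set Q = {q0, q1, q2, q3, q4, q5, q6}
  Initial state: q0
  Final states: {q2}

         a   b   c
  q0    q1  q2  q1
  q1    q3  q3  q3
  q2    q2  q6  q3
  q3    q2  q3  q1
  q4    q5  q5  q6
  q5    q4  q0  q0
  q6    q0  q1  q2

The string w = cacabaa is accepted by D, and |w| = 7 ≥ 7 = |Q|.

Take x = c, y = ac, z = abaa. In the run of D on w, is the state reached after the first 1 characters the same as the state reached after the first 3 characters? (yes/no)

State sequence: q0 -c-> q1 -a-> q3 -c-> q1

After x (step 1): q1. After xy (step 3): q1.
They match, so y = ac drives D around a cycle from q1 back to itself; pumping y any number of times keeps D in q1 before reading z, and xyⁱz ∈ L(D) for every i ≥ 0.

yes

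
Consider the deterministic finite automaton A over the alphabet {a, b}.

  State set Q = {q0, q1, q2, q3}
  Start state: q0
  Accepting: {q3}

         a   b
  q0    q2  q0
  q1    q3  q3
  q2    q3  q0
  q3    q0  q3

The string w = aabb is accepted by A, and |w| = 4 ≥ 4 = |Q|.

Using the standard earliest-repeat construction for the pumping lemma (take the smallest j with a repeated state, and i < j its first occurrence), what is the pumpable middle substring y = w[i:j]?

b

State sequence: q0 -a-> q2 -a-> q3 -b-> q3 -b-> q3
First repeat at step 3: q3 was already visited.

So i = 2, j = 3, giving x = w[0:2] = aa, y = w[2:3] = b, z = w[3:4] = b.
Check: |xy| = 3 ≤ 4 and |y| = 1 ≥ 1. Reading y takes A from q3 back to q3, so every xyⁱz is accepted.
The DFA has 4 states, so the proof of the pumping lemma guarantees a repeated state among the first 4+1 visited; the segment between the two visits is the pumpable y.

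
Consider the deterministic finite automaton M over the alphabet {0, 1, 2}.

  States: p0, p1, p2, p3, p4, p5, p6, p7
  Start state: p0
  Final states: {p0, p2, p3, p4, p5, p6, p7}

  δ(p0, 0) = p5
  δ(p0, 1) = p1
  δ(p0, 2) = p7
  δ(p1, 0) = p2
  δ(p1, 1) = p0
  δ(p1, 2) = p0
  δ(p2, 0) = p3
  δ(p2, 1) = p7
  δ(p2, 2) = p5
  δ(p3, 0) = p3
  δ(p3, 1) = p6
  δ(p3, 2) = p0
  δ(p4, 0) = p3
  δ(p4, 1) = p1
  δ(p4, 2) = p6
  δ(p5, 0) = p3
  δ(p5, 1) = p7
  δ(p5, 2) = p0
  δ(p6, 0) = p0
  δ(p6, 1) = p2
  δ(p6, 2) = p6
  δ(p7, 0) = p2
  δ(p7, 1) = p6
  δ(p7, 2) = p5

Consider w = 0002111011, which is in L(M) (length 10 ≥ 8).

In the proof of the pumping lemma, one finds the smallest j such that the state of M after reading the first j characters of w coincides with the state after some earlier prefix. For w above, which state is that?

p3

State sequence: p0 -0-> p5 -0-> p3 -0-> p3 -2-> p0 -1-> p1 -1-> p0 -1-> p1 -0-> p2 -1-> p7 -1-> p6
First repeat at step 3: p3 was already visited.

The earliest repeat is at step j = 3: M is in p3, which it already visited at step i = 2.
With |Q| = 8, pigeonhole forces a state repeat no later than step 8; the substring read between the first and second visits to that state can be pumped.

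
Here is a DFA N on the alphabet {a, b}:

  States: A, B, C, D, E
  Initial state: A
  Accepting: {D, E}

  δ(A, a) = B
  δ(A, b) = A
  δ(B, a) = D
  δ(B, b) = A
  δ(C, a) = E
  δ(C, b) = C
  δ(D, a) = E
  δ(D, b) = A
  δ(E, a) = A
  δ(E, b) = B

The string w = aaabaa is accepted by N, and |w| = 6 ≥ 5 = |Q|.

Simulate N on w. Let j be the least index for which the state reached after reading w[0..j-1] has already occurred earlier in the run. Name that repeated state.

B

State sequence: A -a-> B -a-> D -a-> E -b-> B -a-> D -a-> E
First repeat at step 4: B was already visited.

The earliest repeat is at step j = 4: N is in B, which it already visited at step i = 1.
The DFA has 5 states, so the proof of the pumping lemma guarantees a repeated state among the first 5+1 visited; the segment between the two visits is the pumpable y.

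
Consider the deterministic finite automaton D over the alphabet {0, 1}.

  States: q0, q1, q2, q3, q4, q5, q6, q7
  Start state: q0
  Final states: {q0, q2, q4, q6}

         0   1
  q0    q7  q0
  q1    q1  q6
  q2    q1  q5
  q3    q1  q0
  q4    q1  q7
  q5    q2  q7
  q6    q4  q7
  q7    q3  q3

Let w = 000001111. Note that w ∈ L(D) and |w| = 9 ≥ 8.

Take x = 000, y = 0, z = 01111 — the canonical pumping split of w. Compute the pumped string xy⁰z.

00001111

xy⁰z = xz = 000·01111 = 00001111.
Reading y = 0 takes D from q1 back to q1, so after x the machine is still in q1, and z then leads to the accepting state q0. Hence 00001111 ∈ L(D).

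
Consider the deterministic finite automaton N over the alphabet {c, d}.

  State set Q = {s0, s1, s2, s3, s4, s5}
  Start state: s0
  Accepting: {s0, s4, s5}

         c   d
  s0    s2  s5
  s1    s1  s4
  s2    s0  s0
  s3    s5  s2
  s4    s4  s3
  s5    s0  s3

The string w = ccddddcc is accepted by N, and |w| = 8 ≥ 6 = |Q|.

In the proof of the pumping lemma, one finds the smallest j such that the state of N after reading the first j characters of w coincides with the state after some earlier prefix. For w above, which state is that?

s0

State sequence: s0 -c-> s2 -c-> s0 -d-> s5 -d-> s3 -d-> s2 -d-> s0 -c-> s2 -c-> s0
First repeat at step 2: s0 was already visited.

The earliest repeat is at step j = 2: N is in s0, which it already visited at step i = 0.
The DFA has 6 states, so the proof of the pumping lemma guarantees a repeated state among the first 6+1 visited; the segment between the two visits is the pumpable y.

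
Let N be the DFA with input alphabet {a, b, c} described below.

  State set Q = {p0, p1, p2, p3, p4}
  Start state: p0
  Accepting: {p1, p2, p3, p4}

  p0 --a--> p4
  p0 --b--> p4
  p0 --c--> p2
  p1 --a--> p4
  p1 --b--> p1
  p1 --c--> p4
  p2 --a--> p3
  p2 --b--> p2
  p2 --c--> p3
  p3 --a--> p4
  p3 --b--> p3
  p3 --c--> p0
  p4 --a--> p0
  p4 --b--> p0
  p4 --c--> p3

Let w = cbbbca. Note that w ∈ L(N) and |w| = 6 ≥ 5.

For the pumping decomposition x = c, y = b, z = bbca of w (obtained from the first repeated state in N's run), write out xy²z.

cbbbbca

xy^2z = c·b·b·bbca = cbbbbca.
Reading y = b takes N from p2 back to p2, so after x·y·y the machine is still in p2, and z then leads to the accepting state p4. Hence cbbbbca ∈ L(N).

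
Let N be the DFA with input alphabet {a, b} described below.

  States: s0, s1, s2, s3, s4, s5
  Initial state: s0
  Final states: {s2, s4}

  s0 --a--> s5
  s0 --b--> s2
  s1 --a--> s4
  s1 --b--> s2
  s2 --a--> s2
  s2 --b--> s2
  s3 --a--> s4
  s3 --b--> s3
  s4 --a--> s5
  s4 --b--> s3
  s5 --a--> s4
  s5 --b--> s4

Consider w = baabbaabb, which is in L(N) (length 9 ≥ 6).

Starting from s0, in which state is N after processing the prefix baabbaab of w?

s2

Run of N on the first 8 characters of w = b a a b b a a b:
  step 0: s0  (start)
  step 1: s2  (read b: s0→s2)
  step 2: s2  (read a: s2→s2)
  step 3: s2  (read a: s2→s2)
  step 4: s2  (read b: s2→s2)
  step 5: s2  (read b: s2→s2)
  step 6: s2  (read a: s2→s2)
  step 7: s2  (read a: s2→s2)
  step 8: s2  (read b: s2→s2)

After reading 8 characters, N is in state s2.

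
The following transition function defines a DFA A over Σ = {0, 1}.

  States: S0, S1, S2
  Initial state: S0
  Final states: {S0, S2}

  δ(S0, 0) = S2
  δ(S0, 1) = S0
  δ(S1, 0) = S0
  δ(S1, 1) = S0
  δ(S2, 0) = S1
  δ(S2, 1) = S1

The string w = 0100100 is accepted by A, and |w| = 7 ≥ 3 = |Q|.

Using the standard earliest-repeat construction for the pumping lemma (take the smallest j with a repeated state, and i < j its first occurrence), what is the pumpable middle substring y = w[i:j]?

State sequence: S0 -0-> S2 -1-> S1 -0-> S0 -0-> S2 -1-> S1 -0-> S0 -0-> S2
First repeat at step 3: S0 was already visited.

So i = 0, j = 3, giving x = w[0:0] = ε, y = w[0:3] = 010, z = w[3:7] = 0100.
Check: |xy| = 3 ≤ 3 and |y| = 3 ≥ 1. Reading y takes A from S0 back to S0, so every xyⁱz is accepted.
The DFA has 3 states, so the proof of the pumping lemma guarantees a repeated state among the first 3+1 visited; the segment between the two visits is the pumpable y.

010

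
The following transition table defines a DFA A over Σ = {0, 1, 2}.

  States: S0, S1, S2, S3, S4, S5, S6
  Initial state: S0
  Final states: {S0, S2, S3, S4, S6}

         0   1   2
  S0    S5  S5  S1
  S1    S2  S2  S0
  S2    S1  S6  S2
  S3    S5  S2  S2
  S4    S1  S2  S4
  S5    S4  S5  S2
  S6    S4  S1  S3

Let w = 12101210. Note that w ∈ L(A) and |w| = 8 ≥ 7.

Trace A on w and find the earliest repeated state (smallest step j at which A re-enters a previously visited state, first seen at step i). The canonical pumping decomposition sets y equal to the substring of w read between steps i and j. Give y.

Run of A on w = 1 2 1 0 1 2 1 0:
  step 0: S0  (start)
  step 1: S5  (read 1: S0→S5)
  step 2: S2  (read 2: S5→S2)
  step 3: S6  (read 1: S2→S6)
  step 4: S4  (read 0: S6→S4)
  step 5: S2  (read 1: S4→S2)   ← first repeat (S2 seen earlier)
  step 6: S2  (read 2: S2→S2)
  step 7: S6  (read 1: S2→S6)
  step 8: S4  (read 0: S6→S4)

So i = 2, j = 5, giving x = w[0:2] = 12, y = w[2:5] = 101, z = w[5:8] = 210.
Check: |xy| = 5 ≤ 7 and |y| = 3 ≥ 1. Reading y takes A from S2 back to S2, so every xyⁱz is accepted.
With |Q| = 7, pigeonhole forces a state repeat no later than step 7; the substring read between the first and second visits to that state can be pumped.

101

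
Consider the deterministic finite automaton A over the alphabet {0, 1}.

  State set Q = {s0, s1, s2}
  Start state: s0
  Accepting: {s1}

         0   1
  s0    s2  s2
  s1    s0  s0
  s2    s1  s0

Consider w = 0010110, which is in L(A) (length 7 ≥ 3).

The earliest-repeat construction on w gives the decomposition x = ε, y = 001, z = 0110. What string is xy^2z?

xy^2z = ε·001·001·0110 = 0010010110.
Reading y = 001 takes A from s0 back to s0, so after x·y·y the machine is still in s0, and z then leads to the accepting state s1. Hence 0010010110 ∈ L(A).

0010010110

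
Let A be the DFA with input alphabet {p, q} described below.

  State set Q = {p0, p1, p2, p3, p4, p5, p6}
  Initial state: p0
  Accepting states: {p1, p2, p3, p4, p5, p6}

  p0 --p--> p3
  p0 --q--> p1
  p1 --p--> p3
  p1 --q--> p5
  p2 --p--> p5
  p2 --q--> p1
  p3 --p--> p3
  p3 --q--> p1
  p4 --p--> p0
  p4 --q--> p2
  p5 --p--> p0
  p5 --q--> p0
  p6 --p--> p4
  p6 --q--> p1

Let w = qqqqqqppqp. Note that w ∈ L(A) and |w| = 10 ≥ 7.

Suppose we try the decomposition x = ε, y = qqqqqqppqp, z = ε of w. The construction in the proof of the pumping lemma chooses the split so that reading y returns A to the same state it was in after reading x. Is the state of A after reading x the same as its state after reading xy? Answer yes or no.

Run of A on the first 10 characters of w = q q q q q q p p q p:
  step 0: p0  (start)
  step 1: p1  (read q: p0→p1)
  step 2: p5  (read q: p1→p5)
  step 3: p0  (read q: p5→p0)
  step 4: p1  (read q: p0→p1)
  step 5: p5  (read q: p1→p5)
  step 6: p0  (read q: p5→p0)
  step 7: p3  (read p: p0→p3)
  step 8: p3  (read p: p3→p3)
  step 9: p1  (read q: p3→p1)
  step 10: p3  (read p: p1→p3)

After x (step 0): p0. After xy (step 10): p3.
They differ (p0 ≠ p3), so y is not a cycle from the state after x; this split is not the one the pumping-lemma construction produces, and pumping y need not keep the string in L(A).

no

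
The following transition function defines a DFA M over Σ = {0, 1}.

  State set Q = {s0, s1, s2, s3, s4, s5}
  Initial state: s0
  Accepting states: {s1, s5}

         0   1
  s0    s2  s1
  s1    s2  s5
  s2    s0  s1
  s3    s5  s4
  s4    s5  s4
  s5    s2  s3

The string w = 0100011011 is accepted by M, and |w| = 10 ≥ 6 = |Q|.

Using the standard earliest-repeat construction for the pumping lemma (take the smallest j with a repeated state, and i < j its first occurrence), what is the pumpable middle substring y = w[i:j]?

10

State sequence: s0 -0-> s2 -1-> s1 -0-> s2 -0-> s0 -0-> s2 -1-> s1 -1-> s5 -0-> s2 -1-> s1 -1-> s5
First repeat at step 3: s2 was already visited.

So i = 1, j = 3, giving x = w[0:1] = 0, y = w[1:3] = 10, z = w[3:10] = 0011011.
Check: |xy| = 3 ≤ 6 and |y| = 2 ≥ 1. Reading y takes M from s2 back to s2, so every xyⁱz is accepted.
The DFA has 6 states, so the proof of the pumping lemma guarantees a repeated state among the first 6+1 visited; the segment between the two visits is the pumpable y.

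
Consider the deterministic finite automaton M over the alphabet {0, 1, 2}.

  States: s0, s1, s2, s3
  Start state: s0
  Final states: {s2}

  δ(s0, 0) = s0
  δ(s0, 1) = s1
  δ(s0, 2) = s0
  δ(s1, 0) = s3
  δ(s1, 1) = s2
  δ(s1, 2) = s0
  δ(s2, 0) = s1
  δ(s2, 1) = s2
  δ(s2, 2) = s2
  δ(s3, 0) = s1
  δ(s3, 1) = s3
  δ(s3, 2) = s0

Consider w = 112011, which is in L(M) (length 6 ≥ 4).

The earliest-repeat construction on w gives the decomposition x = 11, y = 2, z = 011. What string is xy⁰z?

11011

xy⁰z = xz = 11·011 = 11011.
Reading y = 2 takes M from s2 back to s2, so after x the machine is still in s2, and z then leads to the accepting state s2. Hence 11011 ∈ L(M).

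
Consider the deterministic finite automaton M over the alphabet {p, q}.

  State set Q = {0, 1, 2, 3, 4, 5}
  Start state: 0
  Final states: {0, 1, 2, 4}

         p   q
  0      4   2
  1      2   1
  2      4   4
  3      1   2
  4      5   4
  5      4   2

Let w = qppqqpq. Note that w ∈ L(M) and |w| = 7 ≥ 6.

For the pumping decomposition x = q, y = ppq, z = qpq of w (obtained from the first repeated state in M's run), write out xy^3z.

qppqppqppqqpq

xy^3z = q·ppq·ppq·ppq·qpq = qppqppqppqqpq.
Reading y = ppq takes M from 2 back to 2, so after x·y·y·y the machine is still in 2, and z then leads to the accepting state 2. Hence qppqppqppqqpq ∈ L(M).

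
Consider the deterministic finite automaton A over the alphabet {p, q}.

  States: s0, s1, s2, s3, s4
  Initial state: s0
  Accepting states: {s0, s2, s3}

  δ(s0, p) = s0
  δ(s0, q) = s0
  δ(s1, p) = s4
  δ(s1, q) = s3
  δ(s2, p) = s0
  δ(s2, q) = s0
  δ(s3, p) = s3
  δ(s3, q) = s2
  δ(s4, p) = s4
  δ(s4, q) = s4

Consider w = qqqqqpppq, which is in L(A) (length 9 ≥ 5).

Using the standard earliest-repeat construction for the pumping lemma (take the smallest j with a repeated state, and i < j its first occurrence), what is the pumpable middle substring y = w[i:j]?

q

State sequence: s0 -q-> s0 -q-> s0 -q-> s0 -q-> s0 -q-> s0 -p-> s0 -p-> s0 -p-> s0 -q-> s0
First repeat at step 1: s0 was already visited.

So i = 0, j = 1, giving x = w[0:0] = ε, y = w[0:1] = q, z = w[1:9] = qqqqpppq.
Check: |xy| = 1 ≤ 5 and |y| = 1 ≥ 1. Reading y takes A from s0 back to s0, so every xyⁱz is accepted.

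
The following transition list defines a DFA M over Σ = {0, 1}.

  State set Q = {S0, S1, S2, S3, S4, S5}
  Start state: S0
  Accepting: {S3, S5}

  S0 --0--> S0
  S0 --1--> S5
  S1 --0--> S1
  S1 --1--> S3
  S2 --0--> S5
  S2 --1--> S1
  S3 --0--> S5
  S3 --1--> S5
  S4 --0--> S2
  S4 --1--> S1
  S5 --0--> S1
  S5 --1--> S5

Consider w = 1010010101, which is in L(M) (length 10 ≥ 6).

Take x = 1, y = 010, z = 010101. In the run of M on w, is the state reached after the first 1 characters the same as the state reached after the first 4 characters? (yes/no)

yes

State sequence: S0 -1-> S5 -0-> S1 -1-> S3 -0-> S5

After x (step 1): S5. After xy (step 4): S5.
They match, so y = 010 drives M around a cycle from S5 back to itself; pumping y any number of times keeps M in S5 before reading z, and xyⁱz ∈ L(M) for every i ≥ 0.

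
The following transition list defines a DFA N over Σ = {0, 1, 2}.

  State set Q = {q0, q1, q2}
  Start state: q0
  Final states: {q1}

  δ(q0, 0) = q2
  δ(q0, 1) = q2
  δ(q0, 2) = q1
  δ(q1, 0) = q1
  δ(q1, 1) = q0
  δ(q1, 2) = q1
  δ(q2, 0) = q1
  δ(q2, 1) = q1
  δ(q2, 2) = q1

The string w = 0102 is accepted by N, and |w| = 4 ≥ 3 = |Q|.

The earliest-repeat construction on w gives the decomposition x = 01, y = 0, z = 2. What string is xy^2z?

xy^2z = 01·0·0·2 = 01002.
Reading y = 0 takes N from q1 back to q1, so after x·y·y the machine is still in q1, and z then leads to the accepting state q1. Hence 01002 ∈ L(N).

01002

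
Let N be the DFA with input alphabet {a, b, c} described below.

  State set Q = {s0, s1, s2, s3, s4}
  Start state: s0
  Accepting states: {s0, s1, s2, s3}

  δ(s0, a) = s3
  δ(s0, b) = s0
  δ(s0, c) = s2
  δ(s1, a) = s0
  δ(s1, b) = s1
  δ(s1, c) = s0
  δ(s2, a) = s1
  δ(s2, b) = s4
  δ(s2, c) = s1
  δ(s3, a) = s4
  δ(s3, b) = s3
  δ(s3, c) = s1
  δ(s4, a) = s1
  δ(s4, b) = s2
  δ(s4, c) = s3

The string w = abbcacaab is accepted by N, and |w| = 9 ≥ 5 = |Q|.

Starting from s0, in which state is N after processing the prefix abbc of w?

s1

Run of N on the first 4 characters of w = a b b c:
  step 0: s0  (start)
  step 1: s3  (read a: s0→s3)
  step 2: s3  (read b: s3→s3)
  step 3: s3  (read b: s3→s3)
  step 4: s1  (read c: s3→s1)

After reading 4 characters, N is in state s1.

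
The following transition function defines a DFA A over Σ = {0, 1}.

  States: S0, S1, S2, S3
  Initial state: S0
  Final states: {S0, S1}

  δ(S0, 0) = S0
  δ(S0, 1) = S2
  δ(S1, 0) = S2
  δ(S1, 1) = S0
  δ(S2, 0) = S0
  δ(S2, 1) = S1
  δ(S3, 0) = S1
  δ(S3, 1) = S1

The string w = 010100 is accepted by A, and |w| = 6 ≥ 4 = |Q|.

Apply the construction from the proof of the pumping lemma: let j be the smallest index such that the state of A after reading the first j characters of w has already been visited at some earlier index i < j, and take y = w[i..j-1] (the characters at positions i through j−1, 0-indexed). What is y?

0

State sequence: S0 -0-> S0 -1-> S2 -0-> S0 -1-> S2 -0-> S0 -0-> S0
First repeat at step 1: S0 was already visited.

So i = 0, j = 1, giving x = w[0:0] = ε, y = w[0:1] = 0, z = w[1:6] = 10100.
Check: |xy| = 1 ≤ 4 and |y| = 1 ≥ 1. Reading y takes A from S0 back to S0, so every xyⁱz is accepted.
The DFA has 4 states, so the proof of the pumping lemma guarantees a repeated state among the first 4+1 visited; the segment between the two visits is the pumpable y.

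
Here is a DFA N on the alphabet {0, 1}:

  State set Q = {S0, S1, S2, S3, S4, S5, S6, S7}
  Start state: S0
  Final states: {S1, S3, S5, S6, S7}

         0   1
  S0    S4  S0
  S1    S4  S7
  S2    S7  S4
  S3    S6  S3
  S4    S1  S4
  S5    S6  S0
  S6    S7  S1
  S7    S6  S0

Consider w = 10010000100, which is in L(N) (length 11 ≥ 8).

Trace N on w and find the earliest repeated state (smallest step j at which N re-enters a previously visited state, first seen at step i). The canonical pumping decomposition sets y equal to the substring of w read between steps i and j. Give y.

1

State sequence: S0 -1-> S0 -0-> S4 -0-> S1 -1-> S7 -0-> S6 -0-> S7 -0-> S6 -0-> S7 -1-> S0 -0-> S4 -0-> S1
First repeat at step 1: S0 was already visited.

So i = 0, j = 1, giving x = w[0:0] = ε, y = w[0:1] = 1, z = w[1:11] = 0010000100.
Check: |xy| = 1 ≤ 8 and |y| = 1 ≥ 1. Reading y takes N from S0 back to S0, so every xyⁱz is accepted.
The DFA has 8 states, so the proof of the pumping lemma guarantees a repeated state among the first 8+1 visited; the segment between the two visits is the pumpable y.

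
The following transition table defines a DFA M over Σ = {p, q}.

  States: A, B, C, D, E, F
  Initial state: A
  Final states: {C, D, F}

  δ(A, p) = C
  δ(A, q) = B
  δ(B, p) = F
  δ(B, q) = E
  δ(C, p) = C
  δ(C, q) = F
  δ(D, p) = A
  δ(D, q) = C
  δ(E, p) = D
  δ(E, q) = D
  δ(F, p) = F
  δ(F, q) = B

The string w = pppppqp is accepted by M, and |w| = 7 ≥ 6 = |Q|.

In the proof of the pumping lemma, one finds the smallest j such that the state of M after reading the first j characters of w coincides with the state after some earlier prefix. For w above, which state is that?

State sequence: A -p-> C -p-> C -p-> C -p-> C -p-> C -q-> F -p-> F
First repeat at step 2: C was already visited.

The earliest repeat is at step j = 2: M is in C, which it already visited at step i = 1.

C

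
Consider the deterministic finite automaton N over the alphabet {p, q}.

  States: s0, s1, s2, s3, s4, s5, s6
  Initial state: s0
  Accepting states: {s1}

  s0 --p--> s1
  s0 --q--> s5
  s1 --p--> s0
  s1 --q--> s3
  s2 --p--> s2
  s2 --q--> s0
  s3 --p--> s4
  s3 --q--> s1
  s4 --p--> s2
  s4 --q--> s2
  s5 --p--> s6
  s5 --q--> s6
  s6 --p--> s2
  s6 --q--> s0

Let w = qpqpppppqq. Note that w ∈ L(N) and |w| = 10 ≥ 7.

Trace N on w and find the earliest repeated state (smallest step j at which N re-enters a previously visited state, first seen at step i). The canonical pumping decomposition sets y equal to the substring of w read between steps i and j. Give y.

qpq

State sequence: s0 -q-> s5 -p-> s6 -q-> s0 -p-> s1 -p-> s0 -p-> s1 -p-> s0 -p-> s1 -q-> s3 -q-> s1
First repeat at step 3: s0 was already visited.

So i = 0, j = 3, giving x = w[0:0] = ε, y = w[0:3] = qpq, z = w[3:10] = pppppqq.
Check: |xy| = 3 ≤ 7 and |y| = 3 ≥ 1. Reading y takes N from s0 back to s0, so every xyⁱz is accepted.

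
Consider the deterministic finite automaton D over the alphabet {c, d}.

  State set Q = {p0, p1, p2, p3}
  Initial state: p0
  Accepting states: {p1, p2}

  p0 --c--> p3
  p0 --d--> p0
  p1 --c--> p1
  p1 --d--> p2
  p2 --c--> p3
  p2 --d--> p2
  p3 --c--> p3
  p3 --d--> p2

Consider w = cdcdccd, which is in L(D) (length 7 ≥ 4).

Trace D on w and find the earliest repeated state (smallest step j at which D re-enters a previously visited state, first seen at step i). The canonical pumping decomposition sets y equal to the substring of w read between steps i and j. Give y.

dc

Run of D on w = c d c d c c d:
  step 0: p0  (start)
  step 1: p3  (read c: p0→p3)
  step 2: p2  (read d: p3→p2)
  step 3: p3  (read c: p2→p3)   ← first repeat (p3 seen earlier)
  step 4: p2  (read d: p3→p2)
  step 5: p3  (read c: p2→p3)
  step 6: p3  (read c: p3→p3)
  step 7: p2  (read d: p3→p2)

So i = 1, j = 3, giving x = w[0:1] = c, y = w[1:3] = dc, z = w[3:7] = dccd.
Check: |xy| = 3 ≤ 4 and |y| = 2 ≥ 1. Reading y takes D from p3 back to p3, so every xyⁱz is accepted.
The DFA has 4 states, so the proof of the pumping lemma guarantees a repeated state among the first 4+1 visited; the segment between the two visits is the pumpable y.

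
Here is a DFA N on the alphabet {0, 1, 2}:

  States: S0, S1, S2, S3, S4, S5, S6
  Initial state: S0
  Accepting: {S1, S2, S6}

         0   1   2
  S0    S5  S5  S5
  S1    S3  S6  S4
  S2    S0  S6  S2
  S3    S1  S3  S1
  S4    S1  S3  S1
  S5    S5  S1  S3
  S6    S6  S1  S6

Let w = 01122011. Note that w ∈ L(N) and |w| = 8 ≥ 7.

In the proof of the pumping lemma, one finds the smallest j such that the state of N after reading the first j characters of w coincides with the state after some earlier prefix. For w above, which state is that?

S6

Run of N on w = 0 1 1 2 2 0 1 1:
  step 0: S0  (start)
  step 1: S5  (read 0: S0→S5)
  step 2: S1  (read 1: S5→S1)
  step 3: S6  (read 1: S1→S6)
  step 4: S6  (read 2: S6→S6)   ← first repeat (S6 seen earlier)
  step 5: S6  (read 2: S6→S6)
  step 6: S6  (read 0: S6→S6)
  step 7: S1  (read 1: S6→S1)
  step 8: S6  (read 1: S1→S6)

The earliest repeat is at step j = 4: N is in S6, which it already visited at step i = 3.
Pumping length from the standard proof: p = 7 (the number of states). The repeated state found above gives |xy| = j ≤ 7 and |y| = j − i ≥ 1.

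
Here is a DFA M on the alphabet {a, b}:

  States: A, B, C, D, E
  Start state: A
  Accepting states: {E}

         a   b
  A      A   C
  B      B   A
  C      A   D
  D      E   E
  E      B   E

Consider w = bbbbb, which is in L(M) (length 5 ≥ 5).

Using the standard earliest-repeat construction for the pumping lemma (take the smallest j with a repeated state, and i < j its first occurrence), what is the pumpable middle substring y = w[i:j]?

b

State sequence: A -b-> C -b-> D -b-> E -b-> E -b-> E
First repeat at step 4: E was already visited.

So i = 3, j = 4, giving x = w[0:3] = bbb, y = w[3:4] = b, z = w[4:5] = b.
Check: |xy| = 4 ≤ 5 and |y| = 1 ≥ 1. Reading y takes M from E back to E, so every xyⁱz is accepted.
With |Q| = 5, pigeonhole forces a state repeat no later than step 5; the substring read between the first and second visits to that state can be pumped.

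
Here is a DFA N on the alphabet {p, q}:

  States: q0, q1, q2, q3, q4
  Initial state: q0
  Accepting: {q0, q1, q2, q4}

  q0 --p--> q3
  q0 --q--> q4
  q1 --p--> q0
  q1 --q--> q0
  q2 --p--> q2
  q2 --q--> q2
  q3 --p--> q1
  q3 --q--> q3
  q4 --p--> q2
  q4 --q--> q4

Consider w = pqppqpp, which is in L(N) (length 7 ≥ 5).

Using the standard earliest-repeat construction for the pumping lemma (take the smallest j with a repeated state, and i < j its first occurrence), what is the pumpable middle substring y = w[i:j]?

q

Run of N on w = p q p p q p p:
  step 0: q0  (start)
  step 1: q3  (read p: q0→q3)
  step 2: q3  (read q: q3→q3)   ← first repeat (q3 seen earlier)
  step 3: q1  (read p: q3→q1)
  step 4: q0  (read p: q1→q0)
  step 5: q4  (read q: q0→q4)
  step 6: q2  (read p: q4→q2)
  step 7: q2  (read p: q2→q2)

So i = 1, j = 2, giving x = w[0:1] = p, y = w[1:2] = q, z = w[2:7] = ppqpp.
Check: |xy| = 2 ≤ 5 and |y| = 1 ≥ 1. Reading y takes N from q3 back to q3, so every xyⁱz is accepted.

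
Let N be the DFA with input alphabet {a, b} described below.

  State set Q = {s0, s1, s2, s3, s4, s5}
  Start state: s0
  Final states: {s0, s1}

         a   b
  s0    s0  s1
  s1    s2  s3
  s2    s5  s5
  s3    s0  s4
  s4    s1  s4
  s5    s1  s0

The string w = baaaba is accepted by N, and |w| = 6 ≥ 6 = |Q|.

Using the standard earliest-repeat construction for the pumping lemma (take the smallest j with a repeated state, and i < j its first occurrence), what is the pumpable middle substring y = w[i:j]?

aaa

State sequence: s0 -b-> s1 -a-> s2 -a-> s5 -a-> s1 -b-> s3 -a-> s0
First repeat at step 4: s1 was already visited.

So i = 1, j = 4, giving x = w[0:1] = b, y = w[1:4] = aaa, z = w[4:6] = ba.
Check: |xy| = 4 ≤ 6 and |y| = 3 ≥ 1. Reading y takes N from s1 back to s1, so every xyⁱz is accepted.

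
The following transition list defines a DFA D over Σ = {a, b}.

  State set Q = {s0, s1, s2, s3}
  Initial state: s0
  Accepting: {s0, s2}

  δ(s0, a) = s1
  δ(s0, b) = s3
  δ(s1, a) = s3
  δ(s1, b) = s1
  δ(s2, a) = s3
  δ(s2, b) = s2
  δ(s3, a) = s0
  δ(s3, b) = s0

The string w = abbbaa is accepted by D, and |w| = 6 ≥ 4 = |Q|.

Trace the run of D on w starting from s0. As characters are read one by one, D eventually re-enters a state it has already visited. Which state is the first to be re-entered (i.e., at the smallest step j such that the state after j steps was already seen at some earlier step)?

s1

Run of D on w = a b b b a a:
  step 0: s0  (start)
  step 1: s1  (read a: s0→s1)
  step 2: s1  (read b: s1→s1)   ← first repeat (s1 seen earlier)
  step 3: s1  (read b: s1→s1)
  step 4: s1  (read b: s1→s1)
  step 5: s3  (read a: s1→s3)
  step 6: s0  (read a: s3→s0)

The earliest repeat is at step j = 2: D is in s1, which it already visited at step i = 1.
Pumping length from the standard proof: p = 4 (the number of states). The repeated state found above gives |xy| = j ≤ 4 and |y| = j − i ≥ 1.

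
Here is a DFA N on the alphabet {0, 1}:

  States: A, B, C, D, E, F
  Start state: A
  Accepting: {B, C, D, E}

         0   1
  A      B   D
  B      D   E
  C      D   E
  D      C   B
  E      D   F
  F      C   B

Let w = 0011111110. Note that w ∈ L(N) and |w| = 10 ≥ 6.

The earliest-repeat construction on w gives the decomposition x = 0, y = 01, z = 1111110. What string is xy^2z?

xy^2z = 0·01·01·1111110 = 001011111110.
Reading y = 01 takes N from B back to B, so after x·y·y the machine is still in B, and z then leads to the accepting state D. Hence 001011111110 ∈ L(N).

001011111110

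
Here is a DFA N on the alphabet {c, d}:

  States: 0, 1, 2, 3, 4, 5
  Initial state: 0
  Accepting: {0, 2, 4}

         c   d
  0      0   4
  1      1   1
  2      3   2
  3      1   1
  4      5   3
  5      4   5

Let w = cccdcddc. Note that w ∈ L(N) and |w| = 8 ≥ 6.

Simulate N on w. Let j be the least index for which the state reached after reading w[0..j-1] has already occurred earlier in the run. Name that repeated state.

Run of N on w = c c c d c d d c:
  step 0: 0  (start)
  step 1: 0  (read c: 0→0)   ← first repeat (0 seen earlier)
  step 2: 0  (read c: 0→0)
  step 3: 0  (read c: 0→0)
  step 4: 4  (read d: 0→4)
  step 5: 5  (read c: 4→5)
  step 6: 5  (read d: 5→5)
  step 7: 5  (read d: 5→5)
  step 8: 4  (read c: 5→4)

The earliest repeat is at step j = 1: N is in 0, which it already visited at step i = 0.
Since N has 6 states, any run of length ≥ 6 visits 6+1 states, so by pigeonhole some state repeats within the first 6 steps — that repeat gives the pumpable loop.

0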